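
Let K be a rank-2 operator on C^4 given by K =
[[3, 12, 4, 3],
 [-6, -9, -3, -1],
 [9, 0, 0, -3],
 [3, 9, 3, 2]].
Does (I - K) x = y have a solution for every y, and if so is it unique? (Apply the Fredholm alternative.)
(I - K) is invertible (det(I - K) = 11 ≠ 0), so for every y in C^4 the equation (I - K) x = y has a unique solution.

K has rank 2 and factors as K = U V^T = u1 v1^T + u2 v2^T with u1 = (-1, 2, -3, -1), v1 = (-3, -3, -1, 0), u2 = (-3, 1, 3, -2), v2 = (0, -3, -1, -1) (multiplying out reproduces the displayed K). The nonzero eigenvalues of U V^T coincide with those of the 2 x 2 matrix G = V^T U = [[v1·u1, v1·u2], [v2·u1, v2·u2]] = [[0, 3], [-2, -4]], and by the Sylvester determinant identity det(I_4 - U V^T) = det(I_2 - V^T U) = det([[1, -3], [2, 5]]) = (1)(5) - (-3)(2) = 11. (Direct check: I - K =
[[-2, -12, -4, -3],
 [6, 10, 3, 1],
 [-9, 0, 1, 3],
 [-3, -9, -3, -1]]
has determinant 11.) The finite-dimensional Fredholm alternative says: either (I - K) is invertible, or ker(I - K) ≠ {0} and then range(I - K) = ker((I - K)^*)^⊥, with dim ker(I - K) = dim ker((I - K)^*). Since det(I - K) ≠ 0, 1 is not an eigenvalue of K and ker(I - K) = {0}, so we are in the first case: for every y there is a unique x = (I - K)^(-1) y. (Explicitly, by the Woodbury identity, (I - U V^T)^(-1) = I + U (I_2 - G)^(-1) V^T.)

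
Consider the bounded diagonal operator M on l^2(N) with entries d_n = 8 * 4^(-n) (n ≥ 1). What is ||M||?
||M|| = 2 (attained at n = 1)

For M diagonal, ||M|| = sup_n |d_n|. The sequence d_n = 8 * 4^(-n) is positive and strictly decreasing (ratio 4^(-1) < 1), so the supremum is d_1 = 8/4 = 2. Hence ||M|| = 2.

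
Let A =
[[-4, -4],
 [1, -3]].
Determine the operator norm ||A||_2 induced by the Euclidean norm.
||A||_2 = sqrt((42 + sqrt(740))/2) ≈ 5.8823 (= sqrt(largest eigenvalue of A^T A))

||A||_2 = sigma_max(A) = sqrt(lambda_max(A^T A)). Form the symmetric matrix M = A^T A =
[[17, 13],
 [13, 25]].
Its characteristic polynomial (trace, determinant of M give the coefficients) is
  p(λ) = det(λ I - M) = λ^2 - 42λ + 256.
For λ^2 - 42λ + 256 the discriminant is 740. It is nonnegative but not a perfect square, so the roots are real and irrational: λ = (42 ± sqrt(740))/2 ≈ 34.6015, 7.3985.
So the eigenvalues of A^T A are ≈ 7.3985, 34.6015 (all ≥ 0, as they must be for A^T A). The largest is λ_max = (42 + sqrt(740))/2 ≈ 34.6015, hence ||A||_2 = sqrt(λ_max) = sqrt((42 + sqrt(740))/2) ≈ 5.8823.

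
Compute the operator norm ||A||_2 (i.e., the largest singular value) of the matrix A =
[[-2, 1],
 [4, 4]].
||A||_2 = sqrt((37 + sqrt(793))/2) ≈ 5.7079 (= sqrt(largest eigenvalue of A^T A))

||A||_2 = sigma_max(A) = sqrt(lambda_max(A^T A)). Form the symmetric matrix M = A^T A =
[[20, 14],
 [14, 17]].
Its characteristic polynomial (trace, determinant of M give the coefficients) is
  p(λ) = det(λ I - M) = λ^2 - 37λ + 144.
For λ^2 - 37λ + 144 the discriminant is 793. It is nonnegative but not a perfect square, so the roots are real and irrational: λ = (37 ± sqrt(793))/2 ≈ 32.5801, 4.4199.
So the eigenvalues of A^T A are ≈ 4.4199, 32.5801 (all ≥ 0, as they must be for A^T A). The largest is λ_max = (37 + sqrt(793))/2 ≈ 32.5801, hence ||A||_2 = sqrt(λ_max) = sqrt((37 + sqrt(793))/2) ≈ 5.7079.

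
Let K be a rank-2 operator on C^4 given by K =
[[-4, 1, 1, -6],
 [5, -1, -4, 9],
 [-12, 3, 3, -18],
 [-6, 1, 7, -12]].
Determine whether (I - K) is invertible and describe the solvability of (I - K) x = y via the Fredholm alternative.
(I - K) is invertible (det(I - K) = 128 ≠ 0), so for every y in C^4 the equation (I - K) x = y has a unique solution.

K has rank 2 and factors as K = U V^T = u1 v1^T + u2 v2^T with u1 = (1, -1, 3, 1), v1 = (-3, 1, -2, -3), u2 = (-1, 2, -3, -3), v2 = (1, 0, -3, 3) (multiplying out reproduces the displayed K). The nonzero eigenvalues of U V^T coincide with those of the 2 x 2 matrix G = V^T U = [[v1·u1, v1·u2], [v2·u1, v2·u2]] = [[-13, 20], [-5, -1]], and by the Sylvester determinant identity det(I_4 - U V^T) = det(I_2 - V^T U) = det([[14, -20], [5, 2]]) = (14)(2) - (-20)(5) = 128. (Direct check: I - K =
[[5, -1, -1, 6],
 [-5, 2, 4, -9],
 [12, -3, -2, 18],
 [6, -1, -7, 13]]
has determinant 128.) The finite-dimensional Fredholm alternative says: either (I - K) is invertible, or ker(I - K) ≠ {0} and then range(I - K) = ker((I - K)^*)^⊥, with dim ker(I - K) = dim ker((I - K)^*). Since det(I - K) ≠ 0, 1 is not an eigenvalue of K and ker(I - K) = {0}, so we are in the first case: for every y there is a unique x = (I - K)^(-1) y. (Explicitly, by the Woodbury identity, (I - U V^T)^(-1) = I + U (I_2 - G)^(-1) V^T.)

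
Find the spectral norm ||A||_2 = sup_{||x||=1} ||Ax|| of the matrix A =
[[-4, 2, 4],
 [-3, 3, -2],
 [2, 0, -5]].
||A||_2 ≈ 7.8321 (= sqrt(largest eigenvalue of A^T A))

||A||_2 = sigma_max(A) = sqrt(lambda_max(A^T A)). Form the symmetric matrix M = A^T A =
[[29, -17, -20],
 [-17, 13, 2],
 [-20, 2, 45]].
Its characteristic polynomial (trace, sum of principal 2x2 minors, determinant of M give the coefficients) is
  p(λ) = det(λ I - M) = λ^3 - 87λ^2 + 1574λ - 4.
No integer candidate from the rational root theorem (±divisors of 4) is a root, so the roots are irrational. The cubic discriminant is Δ = 3153150004 > 0, so there are three distinct real roots. p(0) = -4 and p(1) = 1484 have opposite signs, so a root lies in (0, 1); Newton's method refines it to λ ≈ 0.0025. p(25) = 596 and p(26) = -316 have opposite signs, so a root lies in (25, 26); Newton's method refines it to λ ≈ 25.6561. p(61) = -736 and p(62) = 1484 have opposite signs, so a root lies in (61, 62); Newton's method refines it to λ ≈ 61.3414. Check (Vieta): the three roots sum to 87, matching tr M = 87.
So the eigenvalues of A^T A are ≈ 0.0025, 25.6561, 61.3414 (all ≥ 0, as they must be for A^T A). The largest is λ_max ≈ 61.3414, hence ||A||_2 = sqrt(λ_max) ≈ 7.8321.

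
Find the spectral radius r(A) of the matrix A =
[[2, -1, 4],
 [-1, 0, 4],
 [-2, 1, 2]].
r(A) ≈ 3.1334

The eigenvalues of A are the roots of its characteristic polynomial. With M = A (coefficients from the trace, the sum of principal 2x2 minors, and det A):
  p(λ) = det(λ I - M) = λ^3 - 4λ^2 + 7λ + 6.
No integer candidate from the rational root theorem (±divisors of 6) is a root, so the roots are irrational. The cubic discriminant is Δ = -3048 < 0, so there is one real root and a complex-conjugate pair. p(-1) = -6 and p(0) = 6 have opposite signs, so a root lies in (-1, 0); Newton's method refines it to λ ≈ -0.6111. Dividing out (λ - (-0.6111)) leaves approximately λ^2 - 4.6111λ + 9.818. For λ^2 - 4.6111λ + 9.818 the discriminant is -18.0094. It is negative, so the remaining roots are the complex-conjugate pair λ ≈ 2.3056 ± 2.1219i. Their product equals the constant term, so |λ|^2 ≈ 9.818 and |λ| ≈ 3.1334.
Thus the eigenvalues (to 4 decimals) are -0.6111 (modulus 0.6111); 2.3056 ± 2.1219i (modulus 3.1334). The spectral radius is the largest modulus: r(A) ≈ 3.1334. (Cross-check: r(A) ≤ ||A||_2 ≈ 6.0099; equality holds whenever A is normal, though it can also hold for some non-normal A.)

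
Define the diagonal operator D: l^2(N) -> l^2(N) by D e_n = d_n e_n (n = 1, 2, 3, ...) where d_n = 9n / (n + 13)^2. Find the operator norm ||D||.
||D|| = 9/52 (attained at n = 13)

For D diagonal, ||D|| = sup_n |d_n|. Treat f(x) = 9x / (x + 13)^2 for real x > 0. By the quotient rule, f'(x) = 9(13 - x)/(x + 13)^3, which is positive for x < 13 and negative for x > 13. So f has a unique maximum at x = 13, and since 13 is a positive integer, the supremum over n ≥ 1 is attained at n = 13: d_13 = 9·13/(13 + 13)^2 = 9·13/676 = 9/52. Hence ||D|| = 9/52.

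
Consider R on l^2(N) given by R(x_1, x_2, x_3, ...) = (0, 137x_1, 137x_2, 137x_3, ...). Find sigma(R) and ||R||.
sigma(R) = closed disk {z in C : |z| ≤ 137}; ||R|| = 137

Note R = 137·U where U is the unit right shift (U x)_k = x_{k-1} (with x_0 := 0); so ||R|| = 137||U|| and sigma(R) = 137·sigma(U). ||R x||^2 = sum_{k≥1} |137x_k|^2 = 18769||x||^2, so ||R|| = 137 and sigma(R) ⊂ {|z| ≤ 137}. For any |lambda| < 137, the equation (R - lambda I) x = 0 forces x_1 = 0, then 137x_k = lambda x_{k+1} ⇒ x = 0, so R has no eigenvalues. But (R - lambda I) is not surjective for |lambda| < 137: solving (R - lambda I) x = e_1 would require x_n proportional to (lambda/137)^(-n), which is not in l^2. So every |lambda| < 137 lies in the residual spectrum. The boundary |lambda| = 137 is in the approximate point spectrum (the spectrum is closed). Hence sigma(R) is the closed disk of radius 137.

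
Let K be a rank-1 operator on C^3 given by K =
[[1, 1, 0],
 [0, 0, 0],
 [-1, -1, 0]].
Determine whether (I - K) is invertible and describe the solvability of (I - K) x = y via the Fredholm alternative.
(I - K) is singular (det(I - K) = 0, i.e. 1 ∈ sigma(K)). (I - K) x = y is solvable iff y ⊥ ker((I - K)^*) = span{(-1, -1, 0)}, i.e. iff -y_1 - y_2 = 0. When solvable, the solutions are x = y + c·(-1, 0, 1), c arbitrary (ker(I - K) = span{(-1, 0, 1)}, dimension 1).

K has rank 1, so it is an outer product K = u v^T: every row of K is a multiple of one row vector. Reading off the entries, u = (-1, 0, 1) and v = (-1, -1, 0) (row i of K equals u_i·v^T). A rank-one matrix u v^T satisfies K u = u (v·u) and kills the (2)-dimensional subspace v^⊥, so its characteristic polynomial is lambda^2 (lambda - v·u) with v·u = tr K = 1. Hence the eigenvalues of I - K are 1 (multiplicity 2) and 1 - (1) = 0, so det(I - K) = 0. (Direct check: I - K =
[[0, -1, 0],
 [0, 1, 0],
 [1, 1, 1]]
has determinant 0.) So 1 is an eigenvalue of K and (I - K) is not invertible. The finite-dimensional Fredholm alternative says: either (I - K) is invertible, or ker(I - K) ≠ {0} and then range(I - K) = ker((I - K)^*)^⊥, with dim ker(I - K) = dim ker((I - K)^*). We are in the second case, so we need both kernels. Kernel of I - K: (I - K) u = u - u (v·u) = u - u = 0, so ker(I - K) = span{u} = span{(-1, 0, 1)} (it is exactly 1-dimensional because rank(I - K) = 2). Kernel of the adjoint: K is real, so (I - K)^* = I - K^T = I - v u^T, and (I - v u^T) v = v - v (u·v) = 0; hence ker((I - K)^*) = span{v} = span{(-1, -1, 0)}. Therefore (I - K) x = y is solvable iff <y, v> = 0, i.e. iff -y_1 - y_2 = 0. When this holds, K y = u (v·y) = 0, so (I - K) y = y and x = y is a particular solution; the full solution set is the line x = y + c·u = y + c·(-1, 0, 1), c ∈ C.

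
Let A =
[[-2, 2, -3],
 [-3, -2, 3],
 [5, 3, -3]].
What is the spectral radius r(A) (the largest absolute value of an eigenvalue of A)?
r(A) ≈ 5.6173

The eigenvalues of A are the roots of its characteristic polynomial. With M = A (coefficients from the trace, the sum of principal 2x2 minors, and det A):
  p(λ) = det(λ I - M) = λ^3 + 7λ^2 + 28λ - 15.
No integer candidate from the rational root theorem (±divisors of 15) is a root, so the roots are irrational. The cubic discriminant is Δ = -87807 < 0, so there is one real root and a complex-conjugate pair. p(0) = -15 and p(1) = 21 have opposite signs, so a root lies in (0, 1); Newton's method refines it to λ ≈ 0.4754. Dividing out (λ - (0.4754)) leaves approximately λ^2 + 7.4754λ + 31.5537. For λ^2 + 7.4754λ + 31.5537 the discriminant is -70.3333. It is negative, so the remaining roots are the complex-conjugate pair λ ≈ -3.7377 ± 4.1932i. Their product equals the constant term, so |λ|^2 ≈ 31.5537 and |λ| ≈ 5.6173.
Thus the eigenvalues (to 4 decimals) are 0.4754 (modulus 0.4754); -3.7377 ± 4.1932i (modulus 5.6173). The spectral radius is the largest modulus: r(A) ≈ 5.6173. (Cross-check: r(A) ≤ ||A||_2 ≈ 8.1022; equality holds whenever A is normal, though it can also hold for some non-normal A.)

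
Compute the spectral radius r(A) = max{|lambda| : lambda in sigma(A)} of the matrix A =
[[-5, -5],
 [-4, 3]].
r(A) = 7

The eigenvalues of A are the roots of its characteristic polynomial. With M = A (coefficients from the trace and determinant):
  p(λ) = det(λ I - M) = λ^2 + 2λ - 35.
For λ^2 + 2λ - 35 the discriminant is 144. It is a perfect square (12^2), so the roots are rational: λ = (-2 ± 12)/2 = 5, -7.
Thus the eigenvalues (to 4 decimals) are 5 (modulus 5); -7 (modulus 7). The spectral radius is the largest modulus: r(A) = 7. (Cross-check: r(A) ≤ ||A||_2 ≈ 7.1388; equality holds whenever A is normal, though it can also hold for some non-normal A.)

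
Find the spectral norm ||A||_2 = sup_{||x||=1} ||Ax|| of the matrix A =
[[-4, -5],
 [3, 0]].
||A||_2 = sqrt(45) ≈ 6.7082 (= sqrt(largest eigenvalue of A^T A))

||A||_2 = sigma_max(A) = sqrt(lambda_max(A^T A)). Form the symmetric matrix M = A^T A =
[[25, 20],
 [20, 25]].
Its characteristic polynomial (trace, determinant of M give the coefficients) is
  p(λ) = det(λ I - M) = λ^2 - 50λ + 225.
For λ^2 - 50λ + 225 the discriminant is 1600. It is a perfect square (40^2), so the roots are rational: λ = (50 ± 40)/2 = 45, 5.
So the eigenvalues of A^T A are ≈ 5, 45 (all ≥ 0, as they must be for A^T A). The largest is λ_max = 45, hence ||A||_2 = sqrt(λ_max) = sqrt(45) ≈ 6.7082.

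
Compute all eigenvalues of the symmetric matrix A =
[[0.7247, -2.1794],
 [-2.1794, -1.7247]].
sigma(A) ≈ {-3, 2}

A is real symmetric, so its spectrum consists of real eigenvalues. Expanding the characteristic polynomial of the displayed matrix gives
  det(λ I - A) = p(λ) = λ^2 + (1)λ + (-6).
Solving p(λ) = 0 yields eigenvalues ≈ -3, 2. (A is shown rounded to 4 decimals, so these recover the underlying integer eigenvalues to within that precision.)
Verification: the trace of A = -1 equals the sum of eigenvalues -1, and det(A) ≈ -5.9997 matches the eigenvalue product -6.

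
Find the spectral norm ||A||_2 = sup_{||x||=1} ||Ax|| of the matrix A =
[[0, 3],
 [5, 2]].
||A||_2 = sqrt((38 + sqrt(544))/2) ≈ 5.5373 (= sqrt(largest eigenvalue of A^T A))

||A||_2 = sigma_max(A) = sqrt(lambda_max(A^T A)). Form the symmetric matrix M = A^T A =
[[25, 10],
 [10, 13]].
Its characteristic polynomial (trace, determinant of M give the coefficients) is
  p(λ) = det(λ I - M) = λ^2 - 38λ + 225.
For λ^2 - 38λ + 225 the discriminant is 544. It is nonnegative but not a perfect square, so the roots are real and irrational: λ = (38 ± sqrt(544))/2 ≈ 30.6619, 7.3381.
So the eigenvalues of A^T A are ≈ 7.3381, 30.6619 (all ≥ 0, as they must be for A^T A). The largest is λ_max = (38 + sqrt(544))/2 ≈ 30.6619, hence ||A||_2 = sqrt(λ_max) = sqrt((38 + sqrt(544))/2) ≈ 5.5373.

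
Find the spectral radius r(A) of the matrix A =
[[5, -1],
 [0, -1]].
r(A) = 5

The eigenvalues of A are the roots of its characteristic polynomial. With M = A (coefficients from the trace and determinant):
  p(λ) = det(λ I - M) = λ^2 - 4λ - 5.
For λ^2 - 4λ - 5 the discriminant is 36. It is a perfect square (6^2), so the roots are rational: λ = (4 ± 6)/2 = 5, -1.
Thus the eigenvalues (to 4 decimals) are 5 (modulus 5); -1 (modulus 1). The spectral radius is the largest modulus: r(A) = 5. (Cross-check: r(A) ≤ ||A||_2 ≈ 5.1029; equality holds whenever A is normal, though it can also hold for some non-normal A.)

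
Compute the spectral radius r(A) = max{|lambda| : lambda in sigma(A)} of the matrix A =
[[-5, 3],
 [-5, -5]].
r(A) = sqrt(40) ≈ 6.3246

The eigenvalues of A are the roots of its characteristic polynomial. With M = A (coefficients from the trace and determinant):
  p(λ) = det(λ I - M) = λ^2 + 10λ + 40.
For λ^2 + 10λ + 40 the discriminant is -60. It is negative, so the roots are the complex-conjugate pair λ = -5 ± (sqrt(60)/2) i ≈ -5 ± 3.873i. For a conjugate pair the product of the roots equals the constant term, so |λ|^2 = 40 and |λ| = sqrt(40) ≈ 6.3246.
Thus the eigenvalues (to 4 decimals) are -5 ± 3.873i (modulus 6.3246). The spectral radius is the largest modulus: r(A) = sqrt(40) ≈ 6.3246. (Cross-check: r(A) ≤ ||A||_2 ≈ 7.4031; equality holds whenever A is normal, though it can also hold for some non-normal A.)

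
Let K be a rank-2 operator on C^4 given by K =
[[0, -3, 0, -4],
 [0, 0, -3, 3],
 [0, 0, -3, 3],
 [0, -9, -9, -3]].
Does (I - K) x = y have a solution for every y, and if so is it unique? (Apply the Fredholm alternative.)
(I - K) is invertible (det(I - K) = 70 ≠ 0), so for every y in C^4 the equation (I - K) x = y has a unique solution.

K has rank 2 and factors as K = U V^T = u1 v1^T + u2 v2^T with u1 = (-3, 3, 3, 0), v1 = (0, 3, 2, 2), u2 = (-2, 3, 3, 3), v2 = (0, -3, -3, -1) (multiplying out reproduces the displayed K). The nonzero eigenvalues of U V^T coincide with those of the 2 x 2 matrix G = V^T U = [[v1·u1, v1·u2], [v2·u1, v2·u2]] = [[15, 21], [-18, -21]], and by the Sylvester determinant identity det(I_4 - U V^T) = det(I_2 - V^T U) = det([[-14, -21], [18, 22]]) = (-14)(22) - (-21)(18) = 70. (Direct check: I - K =
[[1, 3, 0, 4],
 [0, 1, 3, -3],
 [0, 0, 4, -3],
 [0, 9, 9, 4]]
has determinant 70.) The finite-dimensional Fredholm alternative says: either (I - K) is invertible, or ker(I - K) ≠ {0} and then range(I - K) = ker((I - K)^*)^⊥, with dim ker(I - K) = dim ker((I - K)^*). Since det(I - K) ≠ 0, 1 is not an eigenvalue of K and ker(I - K) = {0}, so we are in the first case: for every y there is a unique x = (I - K)^(-1) y. (Explicitly, by the Woodbury identity, (I - U V^T)^(-1) = I + U (I_2 - G)^(-1) V^T.)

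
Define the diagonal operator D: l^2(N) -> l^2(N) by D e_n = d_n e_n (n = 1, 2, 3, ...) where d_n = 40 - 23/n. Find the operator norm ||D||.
||D|| = 40

For a diagonal operator on l^2 with entries d_n, ||D|| = sup_n |d_n|. Here d_1 = 17, d_2 = 57/2, ..., and d_n = 40 - 23/n increases monotonically toward 40. All terms lie in [17, 40), so |d_n| = d_n and the supremum is the limit 40, which is not attained by any individual d_n. Hence ||D|| = 40.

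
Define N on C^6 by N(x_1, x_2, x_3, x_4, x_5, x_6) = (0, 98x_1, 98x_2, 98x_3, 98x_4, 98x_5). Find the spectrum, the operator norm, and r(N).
sigma(N) = {0}; ||N|| = 98; r(N) = 0. (N is nilpotent with N^6 = 0.)

On C^6, N is a strictly lower-triangular matrix with 98 on the subdiagonal and zeros elsewhere, so its characteristic polynomial is lambda^6 and every eigenvalue is 0: sigma(N) = {0}. For the operator norm, N e_i = 98e_{i+1} for i = 1, ..., 5 and N e_6 = 0, so the singular values of N are 98 (with multiplicity 5) and 0; hence ||N|| = 98. The spectral radius r(N) = max|lambda| = 0. Note ||N|| > r(N) — characteristic of non-normal nilpotent operators. Indeed N^6 = 0.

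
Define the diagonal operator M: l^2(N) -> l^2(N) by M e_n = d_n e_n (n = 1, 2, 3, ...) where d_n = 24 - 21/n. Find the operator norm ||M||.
||M|| = 24

For a diagonal operator on l^2 with entries d_n, ||M|| = sup_n |d_n|. Here d_1 = 3, d_2 = 27/2, ..., and d_n = 24 - 21/n increases monotonically toward 24. All terms lie in [3, 24), so |d_n| = d_n and the supremum is the limit 24, which is not attained by any individual d_n. Hence ||M|| = 24.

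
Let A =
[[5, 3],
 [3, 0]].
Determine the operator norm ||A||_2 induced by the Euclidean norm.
||A||_2 = sqrt((43 + sqrt(1525))/2) ≈ 6.4051 (= sqrt(largest eigenvalue of A^T A))

||A||_2 = sigma_max(A) = sqrt(lambda_max(A^T A)). Form the symmetric matrix M = A^T A =
[[34, 15],
 [15, 9]].
Its characteristic polynomial (trace, determinant of M give the coefficients) is
  p(λ) = det(λ I - M) = λ^2 - 43λ + 81.
For λ^2 - 43λ + 81 the discriminant is 1525. It is nonnegative but not a perfect square, so the roots are real and irrational: λ = (43 ± sqrt(1525))/2 ≈ 41.0256, 1.9744.
So the eigenvalues of A^T A are ≈ 1.9744, 41.0256 (all ≥ 0, as they must be for A^T A). The largest is λ_max = (43 + sqrt(1525))/2 ≈ 41.0256, hence ||A||_2 = sqrt(λ_max) = sqrt((43 + sqrt(1525))/2) ≈ 6.4051.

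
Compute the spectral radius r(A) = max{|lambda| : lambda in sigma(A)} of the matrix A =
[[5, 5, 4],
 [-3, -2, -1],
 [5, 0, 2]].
r(A) ≈ 6.8475

The eigenvalues of A are the roots of its characteristic polynomial. With M = A (coefficients from the trace, the sum of principal 2x2 minors, and det A):
  p(λ) = det(λ I - M) = λ^3 - 5λ^2 - 9λ - 25.
No integer candidate from the rational root theorem (±divisors of 25) is a root, so the roots are irrational. The cubic discriminant is Δ = -44684 < 0, so there is one real root and a complex-conjugate pair. p(6) = -43 and p(7) = 10 have opposite signs, so a root lies in (6, 7); Newton's method refines it to λ ≈ 6.8475. Dividing out (λ - (6.8475)) leaves approximately λ^2 + 1.8475λ + 3.651. For λ^2 + 1.8475λ + 3.651 the discriminant is -11.1905. It is negative, so the remaining roots are the complex-conjugate pair λ ≈ -0.9238 ± 1.6726i. Their product equals the constant term, so |λ|^2 ≈ 3.651 and |λ| ≈ 1.9107.
Thus the eigenvalues (to 4 decimals) are 6.8475 (modulus 6.8475); -0.9238 ± 1.6726i (modulus 1.9107). The spectral radius is the largest modulus: r(A) ≈ 6.8475. (Cross-check: r(A) ≤ ||A||_2 ≈ 9.9336; equality holds whenever A is normal, though it can also hold for some non-normal A.)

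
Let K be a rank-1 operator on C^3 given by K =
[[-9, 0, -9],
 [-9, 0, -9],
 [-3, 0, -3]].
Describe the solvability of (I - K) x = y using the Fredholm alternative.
(I - K) is invertible (det(I - K) = 13 ≠ 0), so for every y in C^3 the equation (I - K) x = y has a unique solution.

K has rank 1, so it is an outer product K = u v^T: every row of K is a multiple of one row vector. Reading off the entries, u = (3, 3, 1) and v = (-3, 0, -3) (row i of K equals u_i·v^T). A rank-one matrix u v^T satisfies K u = u (v·u) and kills the (2)-dimensional subspace v^⊥, so its characteristic polynomial is lambda^2 (lambda - v·u) with v·u = tr K = -12. Hence the eigenvalues of I - K are 1 (multiplicity 2) and 1 - (-12) = 13, so det(I - K) = 13. (Direct check: I - K =
[[10, 0, 9],
 [9, 1, 9],
 [3, 0, 4]]
has determinant 13.) The finite-dimensional Fredholm alternative says: either (I - K) is invertible, or ker(I - K) ≠ {0} and then range(I - K) = ker((I - K)^*)^⊥, with dim ker(I - K) = dim ker((I - K)^*). Since det(I - K) ≠ 0, 1 is not an eigenvalue of K and ker(I - K) = {0}, so we are in the first case: for every y there is a unique x = (I - K)^(-1) y. Explicitly, by the Sherman–Morrison formula, (I - u v^T)^(-1) = I + u v^T/(1 - v·u), i.e. (I - K)^(-1) = I + K/(13).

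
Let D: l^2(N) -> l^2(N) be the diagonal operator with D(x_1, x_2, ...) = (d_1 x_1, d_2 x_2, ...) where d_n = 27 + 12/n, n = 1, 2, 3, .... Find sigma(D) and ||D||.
sigma(D) = {27 + 12/n : n ≥ 1} ∪ {27}; ||D|| = 39

A bounded diagonal operator on l^2 with diagonal entries d_n has spectrum equal to the closure of {d_n : n ≥ 1}: every d_n is an eigenvalue (with eigenvector e_n), so {d_n} ⊂ sigma(D); the spectrum is closed, so its closure is too; and for lambda not in the closure, (D - lambda I) has bounded inverse (the diagonal entries 1/(d_n - lambda) are bounded). For our sequence d_n = 27 + 12/n, n = 1, 2, 3, ...:
  - {d_n} = {27 + 12/n : n ≥ 1}; the only limit point is 27
  - closure = {27 + 12/n : n ≥ 1} ∪ {27}
For the norm: a diagonal operator has ||D|| = sup_n |d_n|. Here d_n = 27 + 12/n is positive and decreasing, so sup_n |d_n| = d_1 = 27 + 12 = 39. So ||D|| = 39.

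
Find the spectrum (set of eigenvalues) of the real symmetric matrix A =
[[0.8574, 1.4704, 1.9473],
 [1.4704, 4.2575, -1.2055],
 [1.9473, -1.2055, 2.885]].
sigma(A) ≈ {-1, 4, 5}

A is real symmetric, so its spectrum consists of real eigenvalues. Expanding the characteristic polynomial of the displayed matrix gives
  det(λ I - A) = p(λ) = λ^3 + (-8)λ^2 + (11)λ + (20).
Solving p(λ) = 0 yields eigenvalues ≈ -1, 4, 5. (A is shown rounded to 4 decimals, so these recover the underlying integer eigenvalues to within that precision.)
Verification: the trace of A = 8 equals the sum of eigenvalues 8, and det(A) ≈ -20.0000 matches the eigenvalue product -20.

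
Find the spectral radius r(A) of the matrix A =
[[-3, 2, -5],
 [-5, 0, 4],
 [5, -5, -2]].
r(A) = sqrt(55) ≈ 7.4162

The eigenvalues of A are the roots of its characteristic polynomial. With M = A (coefficients from the trace, the sum of principal 2x2 minors, and det A):
  p(λ) = det(λ I - M) = λ^3 + 5λ^2 + 61λ + 165.
By the rational root theorem any rational root is an integer divisor of 165. Testing λ = -3: p(-3) = -27 + 45 - 183 + 165 = 0, so λ = -3 is a root. Dividing out (λ + 3) leaves p(λ) = (λ + 3)(λ^2 + 2λ + 55). For λ^2 + 2λ + 55 the discriminant is -216. It is negative, so the roots are the complex-conjugate pair λ = -1 ± (sqrt(216)/2) i ≈ -1 ± 7.3485i. For a conjugate pair the product of the roots equals the constant term, so |λ|^2 = 55 and |λ| = sqrt(55) ≈ 7.4162.
Thus the eigenvalues (to 4 decimals) are -1 ± 7.3485i (modulus 7.4162); -3 (modulus 3). The spectral radius is the largest modulus: r(A) = sqrt(55) ≈ 7.4162. (Cross-check: r(A) ≤ ||A||_2 ≈ 9.1; equality holds whenever A is normal, though it can also hold for some non-normal A.)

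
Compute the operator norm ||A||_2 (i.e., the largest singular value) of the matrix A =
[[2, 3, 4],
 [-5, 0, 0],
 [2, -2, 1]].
||A||_2 ≈ 6.2752 (= sqrt(largest eigenvalue of A^T A))

||A||_2 = sigma_max(A) = sqrt(lambda_max(A^T A)). Form the symmetric matrix M = A^T A =
[[33, 2, 10],
 [2, 13, 10],
 [10, 10, 17]].
Its characteristic polynomial (trace, sum of principal 2x2 minors, determinant of M give the coefficients) is
  p(λ) = det(λ I - M) = λ^3 - 63λ^2 + 1007λ - 3025.
No integer candidate from the rational root theorem (±divisors of 3025) is a root, so the roots are irrational. The cubic discriminant is Δ = 121897984 > 0, so there are three distinct real roots. p(3) = -544 and p(4) = 59 have opposite signs, so a root lies in (3, 4); Newton's method refines it to λ ≈ 3.894. p(19) = 224 and p(20) = -85 have opposite signs, so a root lies in (19, 20); Newton's method refines it to λ ≈ 19.7277. p(39) = -256 and p(40) = 455 have opposite signs, so a root lies in (39, 40); Newton's method refines it to λ ≈ 39.3784. Check (Vieta): the three roots sum to 63, matching tr M = 63.
So the eigenvalues of A^T A are ≈ 3.894, 19.7277, 39.3784 (all ≥ 0, as they must be for A^T A). The largest is λ_max ≈ 39.3784, hence ||A||_2 = sqrt(λ_max) ≈ 6.2752.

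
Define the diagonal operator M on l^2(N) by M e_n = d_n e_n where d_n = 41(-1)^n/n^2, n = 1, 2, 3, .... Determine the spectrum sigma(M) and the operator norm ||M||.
sigma(M) = {41(-1)^n/n^2 : n ≥ 1} ∪ {0}; ||M|| = 41

A bounded diagonal operator on l^2 with diagonal entries d_n has spectrum equal to the closure of {d_n : n ≥ 1}: every d_n is an eigenvalue (with eigenvector e_n), so {d_n} ⊂ sigma(M); the spectrum is closed, so its closure is too; and for lambda not in the closure, (M - lambda I) has bounded inverse (the diagonal entries 1/(d_n - lambda) are bounded). For our sequence d_n = 41(-1)^n/n^2, n = 1, 2, 3, ...:
  - {d_n} = {41(-1)^n/n^2 : n ≥ 1}; the only limit point is 0
  - closure = {41(-1)^n/n^2 : n ≥ 1} ∪ {0}
For the norm: a diagonal operator has ||M|| = sup_n |d_n|. Here |d_n| = 41/n^2 is decreasing, so sup_n |d_n| = |d_1| = 41. So ||M|| = 41.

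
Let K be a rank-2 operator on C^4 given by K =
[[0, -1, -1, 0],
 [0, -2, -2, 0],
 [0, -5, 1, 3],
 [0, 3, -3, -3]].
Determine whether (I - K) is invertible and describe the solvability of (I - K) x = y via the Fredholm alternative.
(I - K) is invertible (det(I - K) = 5 ≠ 0), so for every y in C^4 the equation (I - K) x = y has a unique solution.

K has rank 2 and factors as K = U V^T = u1 v1^T + u2 v2^T with u1 = (-1, -2, 1, -3), v1 = (0, 1, 1, 0), u2 = (0, 0, 3, -3), v2 = (0, -2, 0, 1) (multiplying out reproduces the displayed K). The nonzero eigenvalues of U V^T coincide with those of the 2 x 2 matrix G = V^T U = [[v1·u1, v1·u2], [v2·u1, v2·u2]] = [[-1, 3], [1, -3]], and by the Sylvester determinant identity det(I_4 - U V^T) = det(I_2 - V^T U) = det([[2, -3], [-1, 4]]) = (2)(4) - (-3)(-1) = 5. (Direct check: I - K =
[[1, 1, 1, 0],
 [0, 3, 2, 0],
 [0, 5, 0, -3],
 [0, -3, 3, 4]]
has determinant 5.) The finite-dimensional Fredholm alternative says: either (I - K) is invertible, or ker(I - K) ≠ {0} and then range(I - K) = ker((I - K)^*)^⊥, with dim ker(I - K) = dim ker((I - K)^*). Since det(I - K) ≠ 0, 1 is not an eigenvalue of K and ker(I - K) = {0}, so we are in the first case: for every y there is a unique x = (I - K)^(-1) y. (Explicitly, by the Woodbury identity, (I - U V^T)^(-1) = I + U (I_2 - G)^(-1) V^T.)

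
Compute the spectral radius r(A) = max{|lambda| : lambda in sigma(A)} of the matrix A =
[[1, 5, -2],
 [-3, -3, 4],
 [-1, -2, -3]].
r(A) = sqrt(18) ≈ 4.2426

The eigenvalues of A are the roots of its characteristic polynomial. With M = A (coefficients from the trace, the sum of principal 2x2 minors, and det A):
  p(λ) = det(λ I - M) = λ^3 + 5λ^2 + 24λ + 54.
By the rational root theorem any rational root is an integer divisor of 54. Testing λ = -3: p(-3) = -27 + 45 - 72 + 54 = 0, so λ = -3 is a root. Dividing out (λ + 3) leaves p(λ) = (λ + 3)(λ^2 + 2λ + 18). For λ^2 + 2λ + 18 the discriminant is -68. It is negative, so the roots are the complex-conjugate pair λ = -1 ± (sqrt(68)/2) i ≈ -1 ± 4.1231i. For a conjugate pair the product of the roots equals the constant term, so |λ|^2 = 18 and |λ| = sqrt(18) ≈ 4.2426.
Thus the eigenvalues (to 4 decimals) are -1 ± 4.1231i (modulus 4.2426); -3 (modulus 3). The spectral radius is the largest modulus: r(A) = sqrt(18) ≈ 4.2426. (Cross-check: r(A) ≤ ||A||_2 ≈ 7.623; equality holds whenever A is normal, though it can also hold for some non-normal A.)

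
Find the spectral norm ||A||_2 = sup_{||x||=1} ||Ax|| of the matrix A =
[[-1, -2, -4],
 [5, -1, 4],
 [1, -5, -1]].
||A||_2 ≈ 7.3009 (= sqrt(largest eigenvalue of A^T A))

||A||_2 = sigma_max(A) = sqrt(lambda_max(A^T A)). Form the symmetric matrix M = A^T A =
[[27, -8, 23],
 [-8, 30, 9],
 [23, 9, 33]].
Its characteristic polynomial (trace, sum of principal 2x2 minors, determinant of M give the coefficients) is
  p(λ) = det(λ I - M) = λ^3 - 90λ^2 + 2017λ - 3249.
No integer candidate from the rational root theorem (±divisors of 3249) is a root, so the roots are irrational. The cubic discriminant is Δ = 987326681 > 0, so there are three distinct real roots. p(1) = -1321 and p(2) = 433 have opposite signs, so a root lies in (1, 2); Newton's method refines it to λ ≈ 1.7439. p(34) = 593 and p(35) = -29 have opposite signs, so a root lies in (34, 35); Newton's method refines it to λ ≈ 34.9524. p(53) = -281 and p(54) = 693 have opposite signs, so a root lies in (53, 54); Newton's method refines it to λ ≈ 53.3038. Check (Vieta): the three roots sum to 90, matching tr M = 90.
So the eigenvalues of A^T A are ≈ 1.7439, 34.9524, 53.3038 (all ≥ 0, as they must be for A^T A). The largest is λ_max ≈ 53.3038, hence ||A||_2 = sqrt(λ_max) ≈ 7.3009.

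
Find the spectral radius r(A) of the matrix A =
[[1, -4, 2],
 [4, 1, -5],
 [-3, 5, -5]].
r(A) ≈ 6.0046

The eigenvalues of A are the roots of its characteristic polynomial. With M = A (coefficients from the trace, the sum of principal 2x2 minors, and det A):
  p(λ) = det(λ I - M) = λ^3 + 3λ^2 + 38λ + 74.
No integer candidate from the rational root theorem (±divisors of 74) is a root, so the roots are irrational. The cubic discriminant is Δ = -210488 < 0, so there is one real root and a complex-conjugate pair. p(-3) = -40 and p(-2) = 2 have opposite signs, so a root lies in (-3, -2); Newton's method refines it to λ ≈ -2.0524. Dividing out (λ - (-2.0524)) leaves approximately λ^2 + 0.9476λ + 36.0552. For λ^2 + 0.9476λ + 36.0552 the discriminant is -143.3227. It is negative, so the remaining roots are the complex-conjugate pair λ ≈ -0.4738 ± 5.9859i. Their product equals the constant term, so |λ|^2 ≈ 36.0552 and |λ| ≈ 6.0046.
Thus the eigenvalues (to 4 decimals) are -2.0524 (modulus 2.0524); -0.4738 ± 5.9859i (modulus 6.0046). The spectral radius is the largest modulus: r(A) ≈ 6.0046. (Cross-check: r(A) ≤ ||A||_2 ≈ 9.3495; equality holds whenever A is normal, though it can also hold for some non-normal A.)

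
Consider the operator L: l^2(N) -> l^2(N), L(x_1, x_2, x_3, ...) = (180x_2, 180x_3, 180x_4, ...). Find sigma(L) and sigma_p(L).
sigma(L) = closed disk {z in C : |z| ≤ 180}; sigma_p(L) = open disk {z in C : |z| < 180}

Note L = 180·V where V is the unit left shift (V x)_k = x_{k+1}; so sigma(L) = 180·sigma(V) and ||L|| = 180||V||. ||L x||^2 = 32400sum_{k≥2} |x_k|^2 ≤ 32400||x||^2, with equality on {x : x_1 = 0}, so ||L|| = 180. For any lambda with |lambda| < 180, set r = lambda/180 (|r| < 1); the vector x = (1, r, r^2, ...) is in l^2 and satisfies L x = 180(r, r^2, ...) = lambda x, so lambda is an eigenvalue. On the boundary |lambda| = 180 the geometric series diverges, so no l^2 eigenvector exists, but these lambda lie in the approximate point spectrum. Hence sigma(L) is the closed disk of radius 180 and sigma_p(L) is the open disk.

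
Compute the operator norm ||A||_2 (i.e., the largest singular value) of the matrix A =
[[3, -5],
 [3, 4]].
||A||_2 = sqrt((59 + sqrt(565))/2) ≈ 6.4331 (= sqrt(largest eigenvalue of A^T A))

||A||_2 = sigma_max(A) = sqrt(lambda_max(A^T A)). Form the symmetric matrix M = A^T A =
[[18, -3],
 [-3, 41]].
Its characteristic polynomial (trace, determinant of M give the coefficients) is
  p(λ) = det(λ I - M) = λ^2 - 59λ + 729.
For λ^2 - 59λ + 729 the discriminant is 565. It is nonnegative but not a perfect square, so the roots are real and irrational: λ = (59 ± sqrt(565))/2 ≈ 41.3849, 17.6151.
So the eigenvalues of A^T A are ≈ 17.6151, 41.3849 (all ≥ 0, as they must be for A^T A). The largest is λ_max = (59 + sqrt(565))/2 ≈ 41.3849, hence ||A||_2 = sqrt(λ_max) = sqrt((59 + sqrt(565))/2) ≈ 6.4331.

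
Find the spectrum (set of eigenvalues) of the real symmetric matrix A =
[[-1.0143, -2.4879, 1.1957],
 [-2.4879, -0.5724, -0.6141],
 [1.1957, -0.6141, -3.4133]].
sigma(A) ≈ {-4, -3, 2}

A is real symmetric, so its spectrum consists of real eigenvalues. Expanding the characteristic polynomial of the displayed matrix gives
  det(λ I - A) = p(λ) = λ^3 + (5)λ^2 + (-2)λ + (-24).
Solving p(λ) = 0 yields eigenvalues ≈ -4, -3, 2. (A is shown rounded to 4 decimals, so these recover the underlying integer eigenvalues to within that precision.)
Verification: the trace of A = -5 equals the sum of eigenvalues -5, and det(A) ≈ 23.9999 matches the eigenvalue product 24.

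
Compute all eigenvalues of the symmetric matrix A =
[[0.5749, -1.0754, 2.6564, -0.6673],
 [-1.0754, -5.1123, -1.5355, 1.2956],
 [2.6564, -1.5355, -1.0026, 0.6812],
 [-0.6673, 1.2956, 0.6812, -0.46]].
sigma(A) ≈ {-6, -3, 0, 3}

A is real symmetric, so its spectrum consists of real eigenvalues. Expanding the characteristic polynomial of the displayed matrix gives
  det(λ I - A) = p(λ) = λ^4 + (6)λ^3 + (-9)λ^2 + (-54)λ + (0).
Solving p(λ) = 0 yields eigenvalues ≈ -6, -3, 0, 3. (A is shown rounded to 4 decimals, so these recover the underlying integer eigenvalues to within that precision.)
Verification: the trace of A = -6 equals the sum of eigenvalues -6, and det(A) ≈ -0.0004 matches the eigenvalue product 0.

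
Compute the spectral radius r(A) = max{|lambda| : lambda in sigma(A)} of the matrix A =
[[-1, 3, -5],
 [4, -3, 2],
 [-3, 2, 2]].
r(A) ≈ 7.3765

The eigenvalues of A are the roots of its characteristic polynomial. With M = A (coefficients from the trace, the sum of principal 2x2 minors, and det A):
  p(λ) = det(λ I - M) = λ^3 + 2λ^2 - 36λ + 27.
No integer candidate from the rational root theorem (±divisors of 27) is a root, so the roots are irrational. The cubic discriminant is Δ = 136269 > 0, so there are three distinct real roots. p(-8) = -69 and p(-7) = 34 have opposite signs, so a root lies in (-8, -7); Newton's method refines it to λ ≈ -7.3765. p(0) = 27 and p(1) = -6 have opposite signs, so a root lies in (0, 1); Newton's method refines it to λ ≈ 0.7997. p(4) = -21 and p(5) = 22 have opposite signs, so a root lies in (4, 5); Newton's method refines it to λ ≈ 4.5768. Check (Vieta): the three roots sum to -2, matching tr M = -2.
Thus the eigenvalues (to 4 decimals) are -7.3765 (modulus 7.3765); 0.7997 (modulus 0.7997); 4.5768 (modulus 4.5768). The spectral radius is the largest modulus: r(A) ≈ 7.3765. (Cross-check: r(A) ≤ ||A||_2 ≈ 7.5574; equality holds whenever A is normal, though it can also hold for some non-normal A.)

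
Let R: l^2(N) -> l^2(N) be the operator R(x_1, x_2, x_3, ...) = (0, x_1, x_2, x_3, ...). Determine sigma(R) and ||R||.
sigma(R) = closed disk {z in C : |z| ≤ 1}; ||R|| = 1

R is the unit right shift on l^2(N). ||R x||^2 = sum_{k≥1} |x_k|^2 = ||x||^2, so ||R|| = 1 and sigma(R) ⊂ {|z| ≤ 1}. For any |lambda| < 1, the equation (R - lambda I) x = 0 forces x_1 = 0, then x_k = lambda x_{k+1} ⇒ x = 0, so R has no eigenvalues. But (R - lambda I) is not surjective for |lambda| < 1: solving (R - lambda I) x = e_1 would require x_n proportional to lambda^(-n), which is not in l^2. So every |lambda| < 1 lies in the residual spectrum. The boundary |lambda| = 1 is in the approximate point spectrum (the spectrum is closed). Hence sigma(R) is the closed disk of radius 1.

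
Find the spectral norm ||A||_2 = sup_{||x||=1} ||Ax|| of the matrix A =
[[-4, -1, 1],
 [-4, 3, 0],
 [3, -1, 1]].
||A||_2 ≈ 6.6786 (= sqrt(largest eigenvalue of A^T A))

||A||_2 = sigma_max(A) = sqrt(lambda_max(A^T A)). Form the symmetric matrix M = A^T A =
[[41, -11, -1],
 [-11, 11, -2],
 [-1, -2, 2]].
Its characteristic polynomial (trace, sum of principal 2x2 minors, determinant of M give the coefficients) is
  p(λ) = det(λ I - M) = λ^3 - 54λ^2 + 429λ - 441.
No integer candidate from the rational root theorem (±divisors of 441) is a root, so the roots are irrational. The cubic discriminant is Δ = 121723425 > 0, so there are three distinct real roots. p(1) = -65 and p(2) = 209 have opposite signs, so a root lies in (1, 2); Newton's method refines it to λ ≈ 1.2074. p(8) = 47 and p(9) = -225 have opposite signs, so a root lies in (8, 9); Newton's method refines it to λ ≈ 8.189. p(44) = -925 and p(45) = 639 have opposite signs, so a root lies in (44, 45); Newton's method refines it to λ ≈ 44.6036. Check (Vieta): the three roots sum to 54, matching tr M = 54.
So the eigenvalues of A^T A are ≈ 1.2074, 8.189, 44.6036 (all ≥ 0, as they must be for A^T A). The largest is λ_max ≈ 44.6036, hence ||A||_2 = sqrt(λ_max) ≈ 6.6786.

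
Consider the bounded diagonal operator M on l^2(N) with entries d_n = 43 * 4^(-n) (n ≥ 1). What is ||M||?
||M|| = 43/4 (attained at n = 1)

For M diagonal, ||M|| = sup_n |d_n|. The sequence d_n = 43 * 4^(-n) is positive and strictly decreasing (ratio 4^(-1) < 1), so the supremum is d_1 = 43/4. Hence ||M|| = 43/4.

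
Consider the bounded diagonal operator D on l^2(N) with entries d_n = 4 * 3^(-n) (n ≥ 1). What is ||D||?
||D|| = 4/3 (attained at n = 1)

For D diagonal, ||D|| = sup_n |d_n|. The sequence d_n = 4 * 3^(-n) is positive and strictly decreasing (ratio 3^(-1) < 1), so the supremum is d_1 = 4/3. Hence ||D|| = 4/3.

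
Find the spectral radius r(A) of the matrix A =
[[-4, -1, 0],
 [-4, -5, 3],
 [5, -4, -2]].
r(A) ≈ 5.9539

The eigenvalues of A are the roots of its characteristic polynomial. With M = A (coefficients from the trace, the sum of principal 2x2 minors, and det A):
  p(λ) = det(λ I - M) = λ^3 + 11λ^2 + 46λ + 95.
No integer candidate from the rational root theorem (±divisors of 95) is a root, so the roots are irrational. The cubic discriminant is Δ = -17503 < 0, so there is one real root and a complex-conjugate pair. p(-6) = -1 and p(-5) = 15 have opposite signs, so a root lies in (-6, -5); Newton's method refines it to λ ≈ -5.9539. Dividing out (λ - (-5.9539)) leaves approximately λ^2 + 5.0461λ + 15.956. For λ^2 + 5.0461λ + 15.956 the discriminant is -38.3606. It is negative, so the remaining roots are the complex-conjugate pair λ ≈ -2.5231 ± 3.0968i. Their product equals the constant term, so |λ|^2 ≈ 15.956 and |λ| ≈ 3.9945.
Thus the eigenvalues (to 4 decimals) are -5.9539 (modulus 5.9539); -2.5231 ± 3.0968i (modulus 3.9945). The spectral radius is the largest modulus: r(A) ≈ 5.9539. (Cross-check: r(A) ≤ ||A||_2 ≈ 8.229; equality holds whenever A is normal, though it can also hold for some non-normal A.)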